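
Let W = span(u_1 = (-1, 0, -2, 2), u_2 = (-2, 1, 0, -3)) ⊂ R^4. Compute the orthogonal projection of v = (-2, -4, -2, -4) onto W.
proj_W(v) = (-2, 10/11, -4/11, -26/11)

Set up U = [u_1 | ... | u_2] ∈ R^(4×2). The projector onto W = col(U) is P = U (U^T U)^(-1) U^T.
Compute U^T U =
  [9, -4]
  [-4, 14],
and U^T v = (-2, 12).
Solve U^T U · c = U^T v for the coefficients: c = (2/11, 10/11). The projection is proj_W(v) = U c.
Check: (v - proj_W(v)) · u_1 = 0  (should be 0).
Check: (v - proj_W(v)) · u_2 = 0  (should be 0).
Result: proj_W(v) = (-2, 10/11, -4/11, -26/11).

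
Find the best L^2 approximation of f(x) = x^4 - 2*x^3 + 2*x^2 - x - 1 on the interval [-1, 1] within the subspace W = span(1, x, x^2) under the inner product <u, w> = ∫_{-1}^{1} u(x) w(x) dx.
g(x) = 20*x^2/7 - 11*x/5 - 38/35

The best approximation g ∈ W is the orthogonal projection of f onto W. Writing g = a_0 + a_1 x + a_2 x^2, the coefficients solve the normal equations G · a = b where
  G_{ij} = <φ_i, φ_j> and b_i = <f, φ_i>, with φ_0 = 1, φ_1 = x, φ_2 = x^2.
G =
  [2, 0, 2/3]
  [0, 2/3, 0]
  [2/3, 0, 2/5],
b = (-4/15, -22/15, 44/105).
Solving gives a_0 = -38/35, a_1 = -11/5, a_2 = 20/7, so
  g(x) = 20*x^2/7 - 11*x/5 - 38/35.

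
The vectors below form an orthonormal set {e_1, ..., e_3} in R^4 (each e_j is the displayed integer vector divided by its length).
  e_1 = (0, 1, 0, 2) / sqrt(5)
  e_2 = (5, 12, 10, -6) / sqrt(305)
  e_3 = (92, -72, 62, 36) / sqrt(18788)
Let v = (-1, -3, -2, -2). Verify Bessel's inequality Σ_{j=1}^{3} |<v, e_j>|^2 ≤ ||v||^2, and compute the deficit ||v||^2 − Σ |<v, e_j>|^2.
Σ |<v, e_j>|^2 = 1382/77; ||v||^2 = 18; deficit = 4/77

Write each e_j = u_j / sqrt(<u_j, u_j>) where u_j is the displayed integer vector. Then <v, e_j> = <v, u_j> / sqrt(<u_j, u_j>), so |<v, e_j>|^2 = <v, u_j>^2 / <u_j, u_j>.
Coefficients: <v, e_1> = -7/sqrt(5), <v, e_2> = -49/sqrt(305), <v, e_3> = -72/sqrt(18788).
Square and sum: Σ |<v, e_j>|^2 = 1382/77.
Compute ||v||^2 = v·v = 18.
Deficit = 18 − 1382/77 = 4/77 ≥ 0, confirming Bessel's inequality. (The deficit equals ||v − Σ <v,e_j> e_j||^2, the squared distance from v to span{e_j}.)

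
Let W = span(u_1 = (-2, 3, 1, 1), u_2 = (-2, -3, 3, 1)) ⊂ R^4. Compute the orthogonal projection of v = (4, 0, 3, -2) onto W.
proj_W(v) = (46/43, -105/86, -57/86, -23/43)

Set up U = [u_1 | ... | u_2] ∈ R^(4×2). The projector onto W = col(U) is P = U (U^T U)^(-1) U^T.
Compute U^T U =
  [15, -1]
  [-1, 23],
and U^T v = (-7, -1).
Solve U^T U · c = U^T v for the coefficients: c = (-81/172, -11/172). The projection is proj_W(v) = U c.
Check: (v - proj_W(v)) · u_1 = 0  (should be 0).
Check: (v - proj_W(v)) · u_2 = 0  (should be 0).
Result: proj_W(v) = (46/43, -105/86, -57/86, -23/43).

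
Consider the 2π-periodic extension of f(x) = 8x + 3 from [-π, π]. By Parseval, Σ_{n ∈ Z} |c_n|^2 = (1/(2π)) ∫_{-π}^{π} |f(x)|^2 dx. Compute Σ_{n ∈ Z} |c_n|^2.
Σ |c_n|^2 = 64π^2/3 + 9

Expand and integrate term by term over [-π, π]:
  ∫ (8x)^2 dx = 64·(2π^3/3); ∫ 2·8·(3)·x dx = 0 (odd integrand); ∫ 3^2 dx = 9·2π.
So (1/(2π)) ∫_{-π}^{π} (8x + 3)^2 dx = 64π^2/3 + 9 = 64π^2/3 + 9.
Parseval ⇒ Σ |c_n|^2 = 64π^2/3 + 9.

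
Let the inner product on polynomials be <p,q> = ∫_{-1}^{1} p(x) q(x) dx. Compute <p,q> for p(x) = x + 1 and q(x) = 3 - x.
<p,q> = 16/3

Expand the product: p(x)·q(x) = -x^2 + 2*x + 3.
∫_{-1}^{1} of each monomial x^k gives [2/(k+1) if k even, 0 if k odd]. Integrating term-by-term (or equivalently evaluating the antiderivative F(x) = -x^3/3 + x^2 + 3*x at the endpoints):
  F(1) − F(−1) = 11/3 − (-5/3) = 16/3.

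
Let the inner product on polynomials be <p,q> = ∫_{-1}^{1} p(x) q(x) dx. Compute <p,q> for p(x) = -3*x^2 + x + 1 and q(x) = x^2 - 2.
<p,q> = -8/15

Expand the product: p(x)·q(x) = -3*x^4 + x^3 + 7*x^2 - 2*x - 2.
∫_{-1}^{1} of each monomial x^k gives [2/(k+1) if k even, 0 if k odd]. Integrating term-by-term (or equivalently evaluating the antiderivative F(x) = -3*x^5/5 + x^4/4 + 7*x^3/3 - x^2 - 2*x at the endpoints):
  F(1) − F(−1) = -61/60 − (-29/60) = -8/15.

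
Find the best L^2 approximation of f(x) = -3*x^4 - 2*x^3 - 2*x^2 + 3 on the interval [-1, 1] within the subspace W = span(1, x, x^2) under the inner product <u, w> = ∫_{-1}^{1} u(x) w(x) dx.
g(x) = -32*x^2/7 - 6*x/5 + 114/35

The best approximation g ∈ W is the orthogonal projection of f onto W. Writing g = a_0 + a_1 x + a_2 x^2, the coefficients solve the normal equations G · a = b where
  G_{ij} = <φ_i, φ_j> and b_i = <f, φ_i>, with φ_0 = 1, φ_1 = x, φ_2 = x^2.
G =
  [2, 0, 2/3]
  [0, 2/3, 0]
  [2/3, 0, 2/5],
b = (52/15, -4/5, 12/35).
Solving gives a_0 = 114/35, a_1 = -6/5, a_2 = -32/7, so
  g(x) = -32*x^2/7 - 6*x/5 + 114/35.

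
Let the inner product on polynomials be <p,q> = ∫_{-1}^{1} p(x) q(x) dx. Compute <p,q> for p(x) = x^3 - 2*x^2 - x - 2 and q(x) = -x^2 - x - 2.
<p,q> = 196/15

Expand the product: p(x)·q(x) = -x^5 + x^4 + x^3 + 7*x^2 + 4*x + 4.
∫_{-1}^{1} of each monomial x^k gives [2/(k+1) if k even, 0 if k odd]. Integrating term-by-term (or equivalently evaluating the antiderivative F(x) = -x^6/6 + x^5/5 + x^4/4 + 7*x^3/3 + 2*x^2 + 4*x at the endpoints):
  F(1) − F(−1) = 517/60 − (-89/20) = 196/15.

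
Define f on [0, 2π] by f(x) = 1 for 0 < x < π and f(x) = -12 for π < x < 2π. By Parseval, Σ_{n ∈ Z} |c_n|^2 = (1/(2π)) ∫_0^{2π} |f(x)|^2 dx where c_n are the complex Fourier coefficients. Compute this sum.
Σ |c_n|^2 = 145/2

Parseval equates the L^2 energy of f (normalised by 1/(2π)) with the ℓ^2 sum of its Fourier coefficients: (1/(2π)) ∫_0^{2π} |f|^2 = Σ |c_n|^2.
Compute the left side: (1/(2π)) [∫_0^π 1^2 dx + ∫_π^{2π} (-12)^2 dx] = (1/(2π)) · (1π + 144π) = (1 + 144)/2 = 145/2.
So Σ_{n ∈ Z} |c_n|^2 = 145/2.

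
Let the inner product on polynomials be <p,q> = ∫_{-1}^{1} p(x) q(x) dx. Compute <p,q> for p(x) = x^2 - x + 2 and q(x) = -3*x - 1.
<p,q> = -8/3

Expand the product: p(x)·q(x) = -3*x^3 + 2*x^2 - 5*x - 2.
∫_{-1}^{1} of each monomial x^k gives [2/(k+1) if k even, 0 if k odd]. Integrating term-by-term (or equivalently evaluating the antiderivative F(x) = -3*x^4/4 + 2*x^3/3 - 5*x^2/2 - 2*x at the endpoints):
  F(1) − F(−1) = -55/12 − (-23/12) = -8/3.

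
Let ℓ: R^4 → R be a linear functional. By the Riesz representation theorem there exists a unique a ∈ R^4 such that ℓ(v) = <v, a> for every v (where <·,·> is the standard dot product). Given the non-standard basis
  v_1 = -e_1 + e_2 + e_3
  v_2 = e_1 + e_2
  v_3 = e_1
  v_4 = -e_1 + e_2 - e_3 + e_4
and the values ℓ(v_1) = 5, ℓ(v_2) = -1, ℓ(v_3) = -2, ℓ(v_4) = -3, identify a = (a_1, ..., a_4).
a = (-2, 1, 2, -4)

Write a = (a_1, ..., a_4) in the standard basis. For each basis vector v_i, ℓ(v_i) = <v_i, a> is a linear equation in the a_j's. Collect the n equations into a matrix system V a = ℓ, where row i of V is v_i (expressed in the standard basis). Since V is invertible (lower-triangular with 1s on the diagonal, up to permutation), solve by back-substitution:
  V =
[[-1, 1, 1, 0],
 [1, 1, 0, 0],
 [1, 0, 0, 0],
 [-1, 1, -1, 1]]
  V a = (5, -1, -2, -3)
Solving gives a = (-2, 1, 2, -4).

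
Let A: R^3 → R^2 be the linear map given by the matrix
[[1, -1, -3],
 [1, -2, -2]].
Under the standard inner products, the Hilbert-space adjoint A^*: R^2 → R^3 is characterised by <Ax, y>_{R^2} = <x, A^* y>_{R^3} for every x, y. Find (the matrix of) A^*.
A^* = A^T =
[[1, 1],
 [-1, -2],
 [-3, -2]]

For real matrices with standard dot products, the defining identity <Ax, y> = <x, A^* y> gives (Ax)^T y = x^T (A^*) y, i.e. x^T A^T y = x^T (A^*) y. Since this holds for all x, y, we must have A^* = A^T. Therefore
A^* =
[[1, 1],
 [-1, -2],
 [-3, -2]].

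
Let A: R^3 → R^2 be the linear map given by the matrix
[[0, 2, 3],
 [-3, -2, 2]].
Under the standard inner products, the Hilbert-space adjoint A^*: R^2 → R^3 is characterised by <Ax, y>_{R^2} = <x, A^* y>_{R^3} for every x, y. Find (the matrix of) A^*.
A^* = A^T =
[[0, -3],
 [2, -2],
 [3, 2]]

For real matrices with standard dot products, the defining identity <Ax, y> = <x, A^* y> gives (Ax)^T y = x^T (A^*) y, i.e. x^T A^T y = x^T (A^*) y. Since this holds for all x, y, we must have A^* = A^T. Therefore
A^* =
[[0, -3],
 [2, -2],
 [3, 2]].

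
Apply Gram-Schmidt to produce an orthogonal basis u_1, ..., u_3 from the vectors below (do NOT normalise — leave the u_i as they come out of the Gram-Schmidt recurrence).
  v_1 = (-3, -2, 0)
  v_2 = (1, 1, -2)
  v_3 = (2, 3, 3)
Orthogonal basis:
  u_1 = (-3, -2, 0)
  u_2 = (-2/13, 3/13, -2)
  u_3 = (-52/53, 78/53, 13/53)

Apply the Gram-Schmidt recurrence
  u_1 = v_1
  u_i = v_i − Σ_{j<i} ((v_i · u_j) / (u_j · u_j)) · u_j.

Step by step this gives:
  u_1 = (-3, -2, 0)
  u_2 = (-2/13, 3/13, -2)
  u_3 = (-52/53, 78/53, 13/53)

Orthogonality check:
  u_2 · u_1 = 0 (should be 0)
  u_3 · u_1 = 0 (should be 0)
  u_3 · u_2 = 0 (should be 0)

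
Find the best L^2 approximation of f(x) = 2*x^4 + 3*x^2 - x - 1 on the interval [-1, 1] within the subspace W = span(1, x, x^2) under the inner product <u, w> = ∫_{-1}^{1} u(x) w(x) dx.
g(x) = 33*x^2/7 - x - 41/35

The best approximation g ∈ W is the orthogonal projection of f onto W. Writing g = a_0 + a_1 x + a_2 x^2, the coefficients solve the normal equations G · a = b where
  G_{ij} = <φ_i, φ_j> and b_i = <f, φ_i>, with φ_0 = 1, φ_1 = x, φ_2 = x^2.
G =
  [2, 0, 2/3]
  [0, 2/3, 0]
  [2/3, 0, 2/5],
b = (4/5, -2/3, 116/105).
Solving gives a_0 = -41/35, a_1 = -1, a_2 = 33/7, so
  g(x) = 33*x^2/7 - x - 41/35.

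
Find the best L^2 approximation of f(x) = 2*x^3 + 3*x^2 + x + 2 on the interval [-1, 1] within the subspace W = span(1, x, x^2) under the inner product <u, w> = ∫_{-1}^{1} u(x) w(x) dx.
g(x) = 3*x^2 + 11*x/5 + 2

The best approximation g ∈ W is the orthogonal projection of f onto W. Writing g = a_0 + a_1 x + a_2 x^2, the coefficients solve the normal equations G · a = b where
  G_{ij} = <φ_i, φ_j> and b_i = <f, φ_i>, with φ_0 = 1, φ_1 = x, φ_2 = x^2.
G =
  [2, 0, 2/3]
  [0, 2/3, 0]
  [2/3, 0, 2/5],
b = (6, 22/15, 38/15).
Solving gives a_0 = 2, a_1 = 11/5, a_2 = 3, so
  g(x) = 3*x^2 + 11*x/5 + 2.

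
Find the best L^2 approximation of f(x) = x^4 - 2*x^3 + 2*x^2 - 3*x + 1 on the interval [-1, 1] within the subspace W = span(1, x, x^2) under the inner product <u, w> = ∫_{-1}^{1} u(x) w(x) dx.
g(x) = 20*x^2/7 - 21*x/5 + 32/35

The best approximation g ∈ W is the orthogonal projection of f onto W. Writing g = a_0 + a_1 x + a_2 x^2, the coefficients solve the normal equations G · a = b where
  G_{ij} = <φ_i, φ_j> and b_i = <f, φ_i>, with φ_0 = 1, φ_1 = x, φ_2 = x^2.
G =
  [2, 0, 2/3]
  [0, 2/3, 0]
  [2/3, 0, 2/5],
b = (56/15, -14/5, 184/105).
Solving gives a_0 = 32/35, a_1 = -21/5, a_2 = 20/7, so
  g(x) = 20*x^2/7 - 21*x/5 + 32/35.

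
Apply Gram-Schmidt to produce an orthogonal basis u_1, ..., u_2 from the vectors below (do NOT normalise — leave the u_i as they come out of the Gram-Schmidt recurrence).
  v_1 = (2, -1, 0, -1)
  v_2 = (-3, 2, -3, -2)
Orthogonal basis:
  u_1 = (2, -1, 0, -1)
  u_2 = (-1, 1, -3, -3)

Apply the Gram-Schmidt recurrence
  u_1 = v_1
  u_i = v_i − Σ_{j<i} ((v_i · u_j) / (u_j · u_j)) · u_j.

Step by step this gives:
  u_1 = (2, -1, 0, -1)
  u_2 = (-1, 1, -3, -3)

Orthogonality check:
  u_2 · u_1 = 0 (should be 0)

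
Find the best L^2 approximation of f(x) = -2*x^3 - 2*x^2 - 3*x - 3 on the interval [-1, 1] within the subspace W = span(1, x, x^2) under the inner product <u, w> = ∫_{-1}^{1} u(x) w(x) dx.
g(x) = -2*x^2 - 21*x/5 - 3

The best approximation g ∈ W is the orthogonal projection of f onto W. Writing g = a_0 + a_1 x + a_2 x^2, the coefficients solve the normal equations G · a = b where
  G_{ij} = <φ_i, φ_j> and b_i = <f, φ_i>, with φ_0 = 1, φ_1 = x, φ_2 = x^2.
G =
  [2, 0, 2/3]
  [0, 2/3, 0]
  [2/3, 0, 2/5],
b = (-22/3, -14/5, -14/5).
Solving gives a_0 = -3, a_1 = -21/5, a_2 = -2, so
  g(x) = -2*x^2 - 21*x/5 - 3.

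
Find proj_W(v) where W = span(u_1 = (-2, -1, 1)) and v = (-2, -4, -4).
proj_W(v) = (-4/3, -2/3, 2/3)

Set up U = [u_1 | ... | u_1] ∈ R^(3×1). The projector onto W = col(U) is P = U (U^T U)^(-1) U^T.
Compute U^T U =
  [6],
and U^T v = (4).
Solve U^T U · c = U^T v for the coefficients: c = (2/3). The projection is proj_W(v) = U c.
Check: (v - proj_W(v)) · u_1 = 0  (should be 0).
Result: proj_W(v) = (-4/3, -2/3, 2/3).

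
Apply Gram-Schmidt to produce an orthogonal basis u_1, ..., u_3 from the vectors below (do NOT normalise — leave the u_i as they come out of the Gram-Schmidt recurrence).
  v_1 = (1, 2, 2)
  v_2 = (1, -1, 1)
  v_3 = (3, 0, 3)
Orthogonal basis:
  u_1 = (1, 2, 2)
  u_2 = (8/9, -11/9, 7/9)
  u_3 = (6/13, 3/26, -9/26)

Apply the Gram-Schmidt recurrence
  u_1 = v_1
  u_i = v_i − Σ_{j<i} ((v_i · u_j) / (u_j · u_j)) · u_j.

Step by step this gives:
  u_1 = (1, 2, 2)
  u_2 = (8/9, -11/9, 7/9)
  u_3 = (6/13, 3/26, -9/26)

Orthogonality check:
  u_2 · u_1 = 0 (should be 0)
  u_3 · u_1 = 0 (should be 0)
  u_3 · u_2 = 0 (should be 0)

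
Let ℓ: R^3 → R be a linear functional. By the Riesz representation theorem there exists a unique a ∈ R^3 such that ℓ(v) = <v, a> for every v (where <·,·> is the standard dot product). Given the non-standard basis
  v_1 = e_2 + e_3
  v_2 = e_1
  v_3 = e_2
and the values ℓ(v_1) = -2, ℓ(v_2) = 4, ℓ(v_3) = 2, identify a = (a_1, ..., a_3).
a = (4, 2, -4)

Write a = (a_1, ..., a_3) in the standard basis. For each basis vector v_i, ℓ(v_i) = <v_i, a> is a linear equation in the a_j's. Collect the n equations into a matrix system V a = ℓ, where row i of V is v_i (expressed in the standard basis). Since V is invertible (lower-triangular with 1s on the diagonal, up to permutation), solve by back-substitution:
  V =
[[0, 1, 1],
 [1, 0, 0],
 [0, 1, 0]]
  V a = (-2, 4, 2)
Solving gives a = (4, 2, -4).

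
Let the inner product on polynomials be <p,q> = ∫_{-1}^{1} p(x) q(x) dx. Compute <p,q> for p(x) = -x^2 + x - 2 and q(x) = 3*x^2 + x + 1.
<p,q> = -46/5

Expand the product: p(x)·q(x) = -3*x^4 + 2*x^3 - 6*x^2 - x - 2.
∫_{-1}^{1} of each monomial x^k gives [2/(k+1) if k even, 0 if k odd]. Integrating term-by-term (or equivalently evaluating the antiderivative F(x) = -3*x^5/5 + x^4/2 - 2*x^3 - x^2/2 - 2*x at the endpoints):
  F(1) − F(−1) = -23/5 − (23/5) = -46/5.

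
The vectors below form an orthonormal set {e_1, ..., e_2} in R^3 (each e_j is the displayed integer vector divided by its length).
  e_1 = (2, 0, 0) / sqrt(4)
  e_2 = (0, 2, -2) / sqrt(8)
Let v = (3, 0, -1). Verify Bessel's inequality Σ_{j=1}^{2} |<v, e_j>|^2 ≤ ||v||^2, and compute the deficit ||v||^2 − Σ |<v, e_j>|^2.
Σ |<v, e_j>|^2 = 19/2; ||v||^2 = 10; deficit = 1/2

Write each e_j = u_j / sqrt(<u_j, u_j>) where u_j is the displayed integer vector. Then <v, e_j> = <v, u_j> / sqrt(<u_j, u_j>), so |<v, e_j>|^2 = <v, u_j>^2 / <u_j, u_j>.
Coefficients: <v, e_1> = 6/sqrt(4), <v, e_2> = 2/sqrt(8).
Square and sum: Σ |<v, e_j>|^2 = 19/2.
Compute ||v||^2 = v·v = 10.
Deficit = 10 − 19/2 = 1/2 ≥ 0, confirming Bessel's inequality. (The deficit equals ||v − Σ <v,e_j> e_j||^2, the squared distance from v to span{e_j}.)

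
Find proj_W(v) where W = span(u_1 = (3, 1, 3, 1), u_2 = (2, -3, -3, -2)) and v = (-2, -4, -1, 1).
proj_W(v) = (-23/19, -41/38, -81/38, -17/19)

Set up U = [u_1 | ... | u_2] ∈ R^(4×2). The projector onto W = col(U) is P = U (U^T U)^(-1) U^T.
Compute U^T U =
  [20, -8]
  [-8, 26],
and U^T v = (-12, 9).
Solve U^T U · c = U^T v for the coefficients: c = (-10/19, 7/38). The projection is proj_W(v) = U c.
Check: (v - proj_W(v)) · u_1 = 0  (should be 0).
Check: (v - proj_W(v)) · u_2 = 0  (should be 0).
Result: proj_W(v) = (-23/19, -41/38, -81/38, -17/19).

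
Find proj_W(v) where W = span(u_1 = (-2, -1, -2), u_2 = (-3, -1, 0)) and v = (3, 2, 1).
proj_W(v) = (133/41, 52/41, 46/41)

Set up U = [u_1 | ... | u_2] ∈ R^(3×2). The projector onto W = col(U) is P = U (U^T U)^(-1) U^T.
Compute U^T U =
  [9, 7]
  [7, 10],
and U^T v = (-10, -11).
Solve U^T U · c = U^T v for the coefficients: c = (-23/41, -29/41). The projection is proj_W(v) = U c.
Check: (v - proj_W(v)) · u_1 = 0  (should be 0).
Check: (v - proj_W(v)) · u_2 = 0  (should be 0).
Result: proj_W(v) = (133/41, 52/41, 46/41).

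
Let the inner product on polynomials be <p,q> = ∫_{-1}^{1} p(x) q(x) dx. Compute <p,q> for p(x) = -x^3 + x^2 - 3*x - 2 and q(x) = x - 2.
<p,q> = 64/15

Expand the product: p(x)·q(x) = -x^4 + 3*x^3 - 5*x^2 + 4*x + 4.
∫_{-1}^{1} of each monomial x^k gives [2/(k+1) if k even, 0 if k odd]. Integrating term-by-term (or equivalently evaluating the antiderivative F(x) = -x^5/5 + 3*x^4/4 - 5*x^3/3 + 2*x^2 + 4*x at the endpoints):
  F(1) − F(−1) = 293/60 − (37/60) = 64/15.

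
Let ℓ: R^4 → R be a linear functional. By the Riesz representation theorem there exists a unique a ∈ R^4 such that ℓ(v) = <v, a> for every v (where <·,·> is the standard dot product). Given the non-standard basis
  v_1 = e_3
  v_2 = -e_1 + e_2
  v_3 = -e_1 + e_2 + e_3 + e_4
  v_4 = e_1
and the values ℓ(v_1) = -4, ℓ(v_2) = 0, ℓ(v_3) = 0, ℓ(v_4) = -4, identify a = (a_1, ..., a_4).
a = (-4, -4, -4, 4)

Write a = (a_1, ..., a_4) in the standard basis. For each basis vector v_i, ℓ(v_i) = <v_i, a> is a linear equation in the a_j's. Collect the n equations into a matrix system V a = ℓ, where row i of V is v_i (expressed in the standard basis). Since V is invertible (lower-triangular with 1s on the diagonal, up to permutation), solve by back-substitution:
  V =
[[0, 0, 1, 0],
 [-1, 1, 0, 0],
 [-1, 1, 1, 1],
 [1, 0, 0, 0]]
  V a = (-4, 0, 0, -4)
Solving gives a = (-4, -4, -4, 4).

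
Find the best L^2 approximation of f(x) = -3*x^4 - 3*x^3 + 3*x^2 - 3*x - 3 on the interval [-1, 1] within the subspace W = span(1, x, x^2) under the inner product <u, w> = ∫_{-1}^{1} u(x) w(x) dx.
g(x) = 3*x^2/7 - 24*x/5 - 96/35

The best approximation g ∈ W is the orthogonal projection of f onto W. Writing g = a_0 + a_1 x + a_2 x^2, the coefficients solve the normal equations G · a = b where
  G_{ij} = <φ_i, φ_j> and b_i = <f, φ_i>, with φ_0 = 1, φ_1 = x, φ_2 = x^2.
G =
  [2, 0, 2/3]
  [0, 2/3, 0]
  [2/3, 0, 2/5],
b = (-26/5, -16/5, -58/35).
Solving gives a_0 = -96/35, a_1 = -24/5, a_2 = 3/7, so
  g(x) = 3*x^2/7 - 24*x/5 - 96/35.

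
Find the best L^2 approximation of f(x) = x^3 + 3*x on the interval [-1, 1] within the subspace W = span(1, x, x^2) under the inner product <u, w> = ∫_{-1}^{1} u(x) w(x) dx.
g(x) = 18*x/5

The best approximation g ∈ W is the orthogonal projection of f onto W. Writing g = a_0 + a_1 x + a_2 x^2, the coefficients solve the normal equations G · a = b where
  G_{ij} = <φ_i, φ_j> and b_i = <f, φ_i>, with φ_0 = 1, φ_1 = x, φ_2 = x^2.
G =
  [2, 0, 2/3]
  [0, 2/3, 0]
  [2/3, 0, 2/5],
b = (0, 12/5, 0).
Solving gives a_0 = 0, a_1 = 18/5, a_2 = 0, so
  g(x) = 18*x/5.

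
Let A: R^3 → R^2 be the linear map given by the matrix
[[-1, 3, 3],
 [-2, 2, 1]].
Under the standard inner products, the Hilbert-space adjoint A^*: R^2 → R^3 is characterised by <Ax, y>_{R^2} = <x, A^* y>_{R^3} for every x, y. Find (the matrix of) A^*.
A^* = A^T =
[[-1, -2],
 [3, 2],
 [3, 1]]

For real matrices with standard dot products, the defining identity <Ax, y> = <x, A^* y> gives (Ax)^T y = x^T (A^*) y, i.e. x^T A^T y = x^T (A^*) y. Since this holds for all x, y, we must have A^* = A^T. Therefore
A^* =
[[-1, -2],
 [3, 2],
 [3, 1]].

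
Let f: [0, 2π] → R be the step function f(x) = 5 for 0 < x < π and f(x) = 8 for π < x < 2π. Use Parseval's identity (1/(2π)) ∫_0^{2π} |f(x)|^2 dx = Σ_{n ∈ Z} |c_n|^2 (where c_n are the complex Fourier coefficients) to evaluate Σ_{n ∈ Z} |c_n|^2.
Σ |c_n|^2 = 89/2

Parseval equates the L^2 energy of f (normalised by 1/(2π)) with the ℓ^2 sum of its Fourier coefficients: (1/(2π)) ∫_0^{2π} |f|^2 = Σ |c_n|^2.
Compute the left side: (1/(2π)) [∫_0^π 5^2 dx + ∫_π^{2π} 8^2 dx] = (1/(2π)) · (25π + 64π) = (25 + 64)/2 = 89/2.
So Σ_{n ∈ Z} |c_n|^2 = 89/2.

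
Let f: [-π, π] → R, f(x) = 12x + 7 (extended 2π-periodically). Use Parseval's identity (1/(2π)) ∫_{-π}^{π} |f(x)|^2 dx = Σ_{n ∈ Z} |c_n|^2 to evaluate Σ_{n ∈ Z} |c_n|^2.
Σ |c_n|^2 = 48π^2 + 49

Expand and integrate term by term over [-π, π]:
  ∫ (12x)^2 dx = 144·(2π^3/3); ∫ 2·12·(7)·x dx = 0 (odd integrand); ∫ 7^2 dx = 49·2π.
So (1/(2π)) ∫_{-π}^{π} (12x + 7)^2 dx = 144π^2/3 + 49 = 48π^2 + 49.
Parseval ⇒ Σ |c_n|^2 = 48π^2 + 49.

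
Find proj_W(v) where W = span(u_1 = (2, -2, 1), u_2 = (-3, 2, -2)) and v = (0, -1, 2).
proj_W(v) = (10/9, -4/9, 8/9)

Set up U = [u_1 | ... | u_2] ∈ R^(3×2). The projector onto W = col(U) is P = U (U^T U)^(-1) U^T.
Compute U^T U =
  [9, -12]
  [-12, 17],
and U^T v = (4, -6).
Solve U^T U · c = U^T v for the coefficients: c = (-4/9, -2/3). The projection is proj_W(v) = U c.
Check: (v - proj_W(v)) · u_1 = 0  (should be 0).
Check: (v - proj_W(v)) · u_2 = 0  (should be 0).
Result: proj_W(v) = (10/9, -4/9, 8/9).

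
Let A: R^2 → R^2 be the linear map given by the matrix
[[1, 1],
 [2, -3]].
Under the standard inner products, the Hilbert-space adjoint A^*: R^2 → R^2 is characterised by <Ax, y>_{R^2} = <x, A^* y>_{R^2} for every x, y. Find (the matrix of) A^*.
A^* = A^T =
[[1, 2],
 [1, -3]]

For real matrices with standard dot products, the defining identity <Ax, y> = <x, A^* y> gives (Ax)^T y = x^T (A^*) y, i.e. x^T A^T y = x^T (A^*) y. Since this holds for all x, y, we must have A^* = A^T. Therefore
A^* =
[[1, 2],
 [1, -3]].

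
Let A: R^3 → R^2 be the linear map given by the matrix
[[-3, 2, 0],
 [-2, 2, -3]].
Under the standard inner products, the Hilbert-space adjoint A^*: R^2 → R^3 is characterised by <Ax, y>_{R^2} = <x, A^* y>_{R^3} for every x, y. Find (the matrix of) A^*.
A^* = A^T =
[[-3, -2],
 [2, 2],
 [0, -3]]

For real matrices with standard dot products, the defining identity <Ax, y> = <x, A^* y> gives (Ax)^T y = x^T (A^*) y, i.e. x^T A^T y = x^T (A^*) y. Since this holds for all x, y, we must have A^* = A^T. Therefore
A^* =
[[-3, -2],
 [2, 2],
 [0, -3]].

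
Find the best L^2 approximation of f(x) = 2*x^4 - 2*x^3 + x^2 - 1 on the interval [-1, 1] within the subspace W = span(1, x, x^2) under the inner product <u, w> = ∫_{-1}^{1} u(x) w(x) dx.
g(x) = 19*x^2/7 - 6*x/5 - 41/35

The best approximation g ∈ W is the orthogonal projection of f onto W. Writing g = a_0 + a_1 x + a_2 x^2, the coefficients solve the normal equations G · a = b where
  G_{ij} = <φ_i, φ_j> and b_i = <f, φ_i>, with φ_0 = 1, φ_1 = x, φ_2 = x^2.
G =
  [2, 0, 2/3]
  [0, 2/3, 0]
  [2/3, 0, 2/5],
b = (-8/15, -4/5, 32/105).
Solving gives a_0 = -41/35, a_1 = -6/5, a_2 = 19/7, so
  g(x) = 19*x^2/7 - 6*x/5 - 41/35.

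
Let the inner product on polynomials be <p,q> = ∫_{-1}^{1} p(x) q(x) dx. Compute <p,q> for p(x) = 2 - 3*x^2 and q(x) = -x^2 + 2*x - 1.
<p,q> = -32/15

Expand the product: p(x)·q(x) = 3*x^4 - 6*x^3 + x^2 + 4*x - 2.
∫_{-1}^{1} of each monomial x^k gives [2/(k+1) if k even, 0 if k odd]. Integrating term-by-term (or equivalently evaluating the antiderivative F(x) = 3*x^5/5 - 3*x^4/2 + x^3/3 + 2*x^2 - 2*x at the endpoints):
  F(1) − F(−1) = -17/30 − (47/30) = -32/15.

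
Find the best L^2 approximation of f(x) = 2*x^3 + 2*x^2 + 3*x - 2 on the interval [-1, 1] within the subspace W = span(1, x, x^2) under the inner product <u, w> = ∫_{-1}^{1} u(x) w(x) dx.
g(x) = 2*x^2 + 21*x/5 - 2

The best approximation g ∈ W is the orthogonal projection of f onto W. Writing g = a_0 + a_1 x + a_2 x^2, the coefficients solve the normal equations G · a = b where
  G_{ij} = <φ_i, φ_j> and b_i = <f, φ_i>, with φ_0 = 1, φ_1 = x, φ_2 = x^2.
G =
  [2, 0, 2/3]
  [0, 2/3, 0]
  [2/3, 0, 2/5],
b = (-8/3, 14/5, -8/15).
Solving gives a_0 = -2, a_1 = 21/5, a_2 = 2, so
  g(x) = 2*x^2 + 21*x/5 - 2.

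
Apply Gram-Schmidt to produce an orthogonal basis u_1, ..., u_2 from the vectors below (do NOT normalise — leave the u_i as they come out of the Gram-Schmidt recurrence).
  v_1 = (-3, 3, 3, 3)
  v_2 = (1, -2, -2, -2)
Orthogonal basis:
  u_1 = (-3, 3, 3, 3)
  u_2 = (-3/4, -1/4, -1/4, -1/4)

Apply the Gram-Schmidt recurrence
  u_1 = v_1
  u_i = v_i − Σ_{j<i} ((v_i · u_j) / (u_j · u_j)) · u_j.

Step by step this gives:
  u_1 = (-3, 3, 3, 3)
  u_2 = (-3/4, -1/4, -1/4, -1/4)

Orthogonality check:
  u_2 · u_1 = 0 (should be 0)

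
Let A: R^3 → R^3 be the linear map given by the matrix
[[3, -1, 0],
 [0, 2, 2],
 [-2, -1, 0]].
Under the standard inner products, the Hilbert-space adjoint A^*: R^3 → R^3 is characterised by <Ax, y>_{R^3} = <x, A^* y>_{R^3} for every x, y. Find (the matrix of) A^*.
A^* = A^T =
[[3, 0, -2],
 [-1, 2, -1],
 [0, 2, 0]]

For real matrices with standard dot products, the defining identity <Ax, y> = <x, A^* y> gives (Ax)^T y = x^T (A^*) y, i.e. x^T A^T y = x^T (A^*) y. Since this holds for all x, y, we must have A^* = A^T. Therefore
A^* =
[[3, 0, -2],
 [-1, 2, -1],
 [0, 2, 0]].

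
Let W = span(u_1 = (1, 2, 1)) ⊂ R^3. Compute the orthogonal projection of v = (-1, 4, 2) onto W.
proj_W(v) = (3/2, 3, 3/2)

Set up U = [u_1 | ... | u_1] ∈ R^(3×1). The projector onto W = col(U) is P = U (U^T U)^(-1) U^T.
Compute U^T U =
  [6],
and U^T v = (9).
Solve U^T U · c = U^T v for the coefficients: c = (3/2). The projection is proj_W(v) = U c.
Check: (v - proj_W(v)) · u_1 = 0  (should be 0).
Result: proj_W(v) = (3/2, 3, 3/2).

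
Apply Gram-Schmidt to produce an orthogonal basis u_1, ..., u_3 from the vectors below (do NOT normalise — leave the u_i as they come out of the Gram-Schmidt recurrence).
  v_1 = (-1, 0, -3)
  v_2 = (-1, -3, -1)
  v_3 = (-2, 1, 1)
Orthogonal basis:
  u_1 = (-1, 0, -3)
  u_2 = (-3/5, -3, 1/5)
  u_3 = (-207/94, 23/47, 69/94)

Apply the Gram-Schmidt recurrence
  u_1 = v_1
  u_i = v_i − Σ_{j<i} ((v_i · u_j) / (u_j · u_j)) · u_j.

Step by step this gives:
  u_1 = (-1, 0, -3)
  u_2 = (-3/5, -3, 1/5)
  u_3 = (-207/94, 23/47, 69/94)

Orthogonality check:
  u_2 · u_1 = 0 (should be 0)
  u_3 · u_1 = 0 (should be 0)
  u_3 · u_2 = 0 (should be 0)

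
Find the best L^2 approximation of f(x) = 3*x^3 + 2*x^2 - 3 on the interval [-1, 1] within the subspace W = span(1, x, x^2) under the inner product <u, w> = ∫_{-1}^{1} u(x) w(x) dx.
g(x) = 2*x^2 + 9*x/5 - 3

The best approximation g ∈ W is the orthogonal projection of f onto W. Writing g = a_0 + a_1 x + a_2 x^2, the coefficients solve the normal equations G · a = b where
  G_{ij} = <φ_i, φ_j> and b_i = <f, φ_i>, with φ_0 = 1, φ_1 = x, φ_2 = x^2.
G =
  [2, 0, 2/3]
  [0, 2/3, 0]
  [2/3, 0, 2/5],
b = (-14/3, 6/5, -6/5).
Solving gives a_0 = -3, a_1 = 9/5, a_2 = 2, so
  g(x) = 2*x^2 + 9*x/5 - 3.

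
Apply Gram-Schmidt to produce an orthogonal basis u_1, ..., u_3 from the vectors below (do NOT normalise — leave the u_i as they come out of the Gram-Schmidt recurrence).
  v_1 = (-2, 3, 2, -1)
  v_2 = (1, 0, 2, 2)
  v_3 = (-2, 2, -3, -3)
Orthogonal basis:
  u_1 = (-2, 3, 2, -1)
  u_2 = (1, 0, 2, 2)
  u_3 = (1/3, 5/6, -2/3, 1/2)

Apply the Gram-Schmidt recurrence
  u_1 = v_1
  u_i = v_i − Σ_{j<i} ((v_i · u_j) / (u_j · u_j)) · u_j.

Step by step this gives:
  u_1 = (-2, 3, 2, -1)
  u_2 = (1, 0, 2, 2)
  u_3 = (1/3, 5/6, -2/3, 1/2)

Orthogonality check:
  u_2 · u_1 = 0 (should be 0)
  u_3 · u_1 = 0 (should be 0)
  u_3 · u_2 = 0 (should be 0)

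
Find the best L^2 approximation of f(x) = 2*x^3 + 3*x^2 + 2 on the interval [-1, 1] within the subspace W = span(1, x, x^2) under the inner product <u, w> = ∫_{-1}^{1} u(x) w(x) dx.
g(x) = 3*x^2 + 6*x/5 + 2

The best approximation g ∈ W is the orthogonal projection of f onto W. Writing g = a_0 + a_1 x + a_2 x^2, the coefficients solve the normal equations G · a = b where
  G_{ij} = <φ_i, φ_j> and b_i = <f, φ_i>, with φ_0 = 1, φ_1 = x, φ_2 = x^2.
G =
  [2, 0, 2/3]
  [0, 2/3, 0]
  [2/3, 0, 2/5],
b = (6, 4/5, 38/15).
Solving gives a_0 = 2, a_1 = 6/5, a_2 = 3, so
  g(x) = 3*x^2 + 6*x/5 + 2.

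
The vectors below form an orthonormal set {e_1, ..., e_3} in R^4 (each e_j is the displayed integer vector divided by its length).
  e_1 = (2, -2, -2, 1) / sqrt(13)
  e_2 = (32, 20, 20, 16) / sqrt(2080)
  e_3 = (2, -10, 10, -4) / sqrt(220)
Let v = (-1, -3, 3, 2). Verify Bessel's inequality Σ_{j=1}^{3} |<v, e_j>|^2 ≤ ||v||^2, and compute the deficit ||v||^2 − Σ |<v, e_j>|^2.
Σ |<v, e_j>|^2 = 125/11; ||v||^2 = 23; deficit = 128/11

Write each e_j = u_j / sqrt(<u_j, u_j>) where u_j is the displayed integer vector. Then <v, e_j> = <v, u_j> / sqrt(<u_j, u_j>), so |<v, e_j>|^2 = <v, u_j>^2 / <u_j, u_j>.
Coefficients: <v, e_1> = 0/sqrt(13), <v, e_2> = 0/sqrt(2080), <v, e_3> = 50/sqrt(220).
Square and sum: Σ |<v, e_j>|^2 = 125/11.
Compute ||v||^2 = v·v = 23.
Deficit = 23 − 125/11 = 128/11 ≥ 0, confirming Bessel's inequality. (The deficit equals ||v − Σ <v,e_j> e_j||^2, the squared distance from v to span{e_j}.)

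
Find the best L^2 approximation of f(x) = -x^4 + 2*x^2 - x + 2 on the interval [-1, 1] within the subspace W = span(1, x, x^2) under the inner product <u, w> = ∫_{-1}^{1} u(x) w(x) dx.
g(x) = 8*x^2/7 - x + 73/35

The best approximation g ∈ W is the orthogonal projection of f onto W. Writing g = a_0 + a_1 x + a_2 x^2, the coefficients solve the normal equations G · a = b where
  G_{ij} = <φ_i, φ_j> and b_i = <f, φ_i>, with φ_0 = 1, φ_1 = x, φ_2 = x^2.
G =
  [2, 0, 2/3]
  [0, 2/3, 0]
  [2/3, 0, 2/5],
b = (74/15, -2/3, 194/105).
Solving gives a_0 = 73/35, a_1 = -1, a_2 = 8/7, so
  g(x) = 8*x^2/7 - x + 73/35.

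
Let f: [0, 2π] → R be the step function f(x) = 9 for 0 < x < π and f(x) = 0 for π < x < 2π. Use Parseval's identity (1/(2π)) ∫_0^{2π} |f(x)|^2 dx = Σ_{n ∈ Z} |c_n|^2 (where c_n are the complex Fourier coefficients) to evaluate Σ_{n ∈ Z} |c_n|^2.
Σ |c_n|^2 = 81/2

Parseval equates the L^2 energy of f (normalised by 1/(2π)) with the ℓ^2 sum of its Fourier coefficients: (1/(2π)) ∫_0^{2π} |f|^2 = Σ |c_n|^2.
Compute the left side: (1/(2π)) [∫_0^π 9^2 dx + ∫_π^{2π} 0^2 dx] = (1/(2π)) · (81π + 0π) = (81 + 0)/2 = 81/2.
So Σ_{n ∈ Z} |c_n|^2 = 81/2.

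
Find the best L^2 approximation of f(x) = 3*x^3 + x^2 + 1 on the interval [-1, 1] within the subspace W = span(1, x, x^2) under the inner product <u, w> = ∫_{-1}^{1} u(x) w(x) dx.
g(x) = x^2 + 9*x/5 + 1

The best approximation g ∈ W is the orthogonal projection of f onto W. Writing g = a_0 + a_1 x + a_2 x^2, the coefficients solve the normal equations G · a = b where
  G_{ij} = <φ_i, φ_j> and b_i = <f, φ_i>, with φ_0 = 1, φ_1 = x, φ_2 = x^2.
G =
  [2, 0, 2/3]
  [0, 2/3, 0]
  [2/3, 0, 2/5],
b = (8/3, 6/5, 16/15).
Solving gives a_0 = 1, a_1 = 9/5, a_2 = 1, so
  g(x) = x^2 + 9*x/5 + 1.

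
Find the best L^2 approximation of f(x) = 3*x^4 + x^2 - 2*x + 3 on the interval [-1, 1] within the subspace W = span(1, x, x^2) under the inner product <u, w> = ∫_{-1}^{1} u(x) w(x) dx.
g(x) = 25*x^2/7 - 2*x + 96/35

The best approximation g ∈ W is the orthogonal projection of f onto W. Writing g = a_0 + a_1 x + a_2 x^2, the coefficients solve the normal equations G · a = b where
  G_{ij} = <φ_i, φ_j> and b_i = <f, φ_i>, with φ_0 = 1, φ_1 = x, φ_2 = x^2.
G =
  [2, 0, 2/3]
  [0, 2/3, 0]
  [2/3, 0, 2/5],
b = (118/15, -4/3, 114/35).
Solving gives a_0 = 96/35, a_1 = -2, a_2 = 25/7, so
  g(x) = 25*x^2/7 - 2*x + 96/35.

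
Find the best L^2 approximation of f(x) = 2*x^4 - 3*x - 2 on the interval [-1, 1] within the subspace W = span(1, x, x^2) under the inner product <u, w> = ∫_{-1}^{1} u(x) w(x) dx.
g(x) = 12*x^2/7 - 3*x - 76/35

The best approximation g ∈ W is the orthogonal projection of f onto W. Writing g = a_0 + a_1 x + a_2 x^2, the coefficients solve the normal equations G · a = b where
  G_{ij} = <φ_i, φ_j> and b_i = <f, φ_i>, with φ_0 = 1, φ_1 = x, φ_2 = x^2.
G =
  [2, 0, 2/3]
  [0, 2/3, 0]
  [2/3, 0, 2/5],
b = (-16/5, -2, -16/21).
Solving gives a_0 = -76/35, a_1 = -3, a_2 = 12/7, so
  g(x) = 12*x^2/7 - 3*x - 76/35.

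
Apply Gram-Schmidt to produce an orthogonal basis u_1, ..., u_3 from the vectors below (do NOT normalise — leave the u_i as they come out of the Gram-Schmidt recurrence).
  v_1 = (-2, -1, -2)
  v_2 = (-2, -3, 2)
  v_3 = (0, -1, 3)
Orthogonal basis:
  u_1 = (-2, -1, -2)
  u_2 = (-4/3, -8/3, 8/3)
  u_3 = (-2/9, 2/9, 1/9)

Apply the Gram-Schmidt recurrence
  u_1 = v_1
  u_i = v_i − Σ_{j<i} ((v_i · u_j) / (u_j · u_j)) · u_j.

Step by step this gives:
  u_1 = (-2, -1, -2)
  u_2 = (-4/3, -8/3, 8/3)
  u_3 = (-2/9, 2/9, 1/9)

Orthogonality check:
  u_2 · u_1 = 0 (should be 0)
  u_3 · u_1 = 0 (should be 0)
  u_3 · u_2 = 0 (should be 0)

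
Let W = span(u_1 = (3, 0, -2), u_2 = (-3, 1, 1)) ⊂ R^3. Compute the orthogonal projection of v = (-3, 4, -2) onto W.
proj_W(v) = (-3, 4, -2)

Set up U = [u_1 | ... | u_2] ∈ R^(3×2). The projector onto W = col(U) is P = U (U^T U)^(-1) U^T.
Compute U^T U =
  [13, -11]
  [-11, 11],
and U^T v = (-5, 11).
Solve U^T U · c = U^T v for the coefficients: c = (3, 4). The projection is proj_W(v) = U c.
Check: (v - proj_W(v)) · u_1 = 0  (should be 0).
Check: (v - proj_W(v)) · u_2 = 0  (should be 0).
Result: proj_W(v) = (-3, 4, -2).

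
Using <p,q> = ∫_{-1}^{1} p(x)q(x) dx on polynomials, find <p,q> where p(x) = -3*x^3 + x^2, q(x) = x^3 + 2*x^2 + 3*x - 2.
<p,q> = -524/105

Expand the product: p(x)·q(x) = -3*x^6 - 5*x^5 - 7*x^4 + 9*x^3 - 2*x^2.
∫_{-1}^{1} of each monomial x^k gives [2/(k+1) if k even, 0 if k odd]. Integrating term-by-term (or equivalently evaluating the antiderivative F(x) = -3*x^7/7 - 5*x^6/6 - 7*x^5/5 + 9*x^4/4 - 2*x^3/3 at the endpoints):
  F(1) − F(−1) = -151/140 − (1643/420) = -524/105.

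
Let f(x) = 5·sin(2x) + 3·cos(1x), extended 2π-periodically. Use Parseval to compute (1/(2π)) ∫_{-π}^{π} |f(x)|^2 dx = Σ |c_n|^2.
Σ |c_n|^2 = 17

Expand |f|^2 and use orthogonality of {sin(nx), cos(mx)} on [-π, π]:
  ∫_{-π}^{π} sin(nx)^2 dx = π, ∫ cos(mx)^2 dx = π, and cross terms integrate to 0.
So ∫_{-π}^{π} f(x)^2 dx = 5^2 · π + 3^2 · π = (25 + 9)π.
Divide by 2π: (25 + 9)/2 = 17.
By Parseval, this equals Σ |c_n|^2.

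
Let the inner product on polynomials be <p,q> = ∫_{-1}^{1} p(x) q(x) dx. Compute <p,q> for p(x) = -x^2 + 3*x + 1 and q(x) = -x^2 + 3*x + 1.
<p,q> = 106/15

Expand the product: p(x)·q(x) = x^4 - 6*x^3 + 7*x^2 + 6*x + 1.
∫_{-1}^{1} of each monomial x^k gives [2/(k+1) if k even, 0 if k odd]. Integrating term-by-term (or equivalently evaluating the antiderivative F(x) = x^5/5 - 3*x^4/2 + 7*x^3/3 + 3*x^2 + x at the endpoints):
  F(1) − F(−1) = 151/30 − (-61/30) = 106/15.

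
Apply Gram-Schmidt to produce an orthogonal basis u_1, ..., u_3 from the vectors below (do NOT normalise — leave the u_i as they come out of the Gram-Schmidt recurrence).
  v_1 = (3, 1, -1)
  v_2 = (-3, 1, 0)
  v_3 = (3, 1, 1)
Orthogonal basis:
  u_1 = (3, 1, -1)
  u_2 = (-9/11, 19/11, -8/11)
  u_3 = (6/23, 18/23, 36/23)

Apply the Gram-Schmidt recurrence
  u_1 = v_1
  u_i = v_i − Σ_{j<i} ((v_i · u_j) / (u_j · u_j)) · u_j.

Step by step this gives:
  u_1 = (3, 1, -1)
  u_2 = (-9/11, 19/11, -8/11)
  u_3 = (6/23, 18/23, 36/23)

Orthogonality check:
  u_2 · u_1 = 0 (should be 0)
  u_3 · u_1 = 0 (should be 0)
  u_3 · u_2 = 0 (should be 0)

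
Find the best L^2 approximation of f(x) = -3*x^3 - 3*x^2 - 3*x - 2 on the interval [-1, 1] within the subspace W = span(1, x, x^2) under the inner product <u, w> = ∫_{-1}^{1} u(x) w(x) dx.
g(x) = -3*x^2 - 24*x/5 - 2

The best approximation g ∈ W is the orthogonal projection of f onto W. Writing g = a_0 + a_1 x + a_2 x^2, the coefficients solve the normal equations G · a = b where
  G_{ij} = <φ_i, φ_j> and b_i = <f, φ_i>, with φ_0 = 1, φ_1 = x, φ_2 = x^2.
G =
  [2, 0, 2/3]
  [0, 2/3, 0]
  [2/3, 0, 2/5],
b = (-6, -16/5, -38/15).
Solving gives a_0 = -2, a_1 = -24/5, a_2 = -3, so
  g(x) = -3*x^2 - 24*x/5 - 2.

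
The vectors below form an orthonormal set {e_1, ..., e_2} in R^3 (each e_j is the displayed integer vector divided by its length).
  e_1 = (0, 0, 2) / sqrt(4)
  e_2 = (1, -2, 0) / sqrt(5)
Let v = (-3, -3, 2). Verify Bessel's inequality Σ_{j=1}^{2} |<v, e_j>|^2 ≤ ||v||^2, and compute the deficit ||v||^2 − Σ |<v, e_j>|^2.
Σ |<v, e_j>|^2 = 29/5; ||v||^2 = 22; deficit = 81/5

Write each e_j = u_j / sqrt(<u_j, u_j>) where u_j is the displayed integer vector. Then <v, e_j> = <v, u_j> / sqrt(<u_j, u_j>), so |<v, e_j>|^2 = <v, u_j>^2 / <u_j, u_j>.
Coefficients: <v, e_1> = 4/sqrt(4), <v, e_2> = 3/sqrt(5).
Square and sum: Σ |<v, e_j>|^2 = 29/5.
Compute ||v||^2 = v·v = 22.
Deficit = 22 − 29/5 = 81/5 ≥ 0, confirming Bessel's inequality. (The deficit equals ||v − Σ <v,e_j> e_j||^2, the squared distance from v to span{e_j}.)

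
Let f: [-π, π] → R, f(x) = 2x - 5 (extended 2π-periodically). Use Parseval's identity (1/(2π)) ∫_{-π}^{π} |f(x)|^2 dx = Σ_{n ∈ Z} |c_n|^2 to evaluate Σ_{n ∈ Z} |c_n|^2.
Σ |c_n|^2 = 4π^2/3 + 25

Expand and integrate term by term over [-π, π]:
  ∫ (2x)^2 dx = 4·(2π^3/3); ∫ 2·2·(-5)·x dx = 0 (odd integrand); ∫ (-5)^2 dx = 25·2π.
So (1/(2π)) ∫_{-π}^{π} (2x - 5)^2 dx = 4π^2/3 + 25 = 4π^2/3 + 25.
Parseval ⇒ Σ |c_n|^2 = 4π^2/3 + 25.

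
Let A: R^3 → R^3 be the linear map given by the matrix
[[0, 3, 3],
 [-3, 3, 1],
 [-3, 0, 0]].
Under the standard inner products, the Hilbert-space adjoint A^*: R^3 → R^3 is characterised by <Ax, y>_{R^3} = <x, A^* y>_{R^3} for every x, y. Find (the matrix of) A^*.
A^* = A^T =
[[0, -3, -3],
 [3, 3, 0],
 [3, 1, 0]]

For real matrices with standard dot products, the defining identity <Ax, y> = <x, A^* y> gives (Ax)^T y = x^T (A^*) y, i.e. x^T A^T y = x^T (A^*) y. Since this holds for all x, y, we must have A^* = A^T. Therefore
A^* =
[[0, -3, -3],
 [3, 3, 0],
 [3, 1, 0]].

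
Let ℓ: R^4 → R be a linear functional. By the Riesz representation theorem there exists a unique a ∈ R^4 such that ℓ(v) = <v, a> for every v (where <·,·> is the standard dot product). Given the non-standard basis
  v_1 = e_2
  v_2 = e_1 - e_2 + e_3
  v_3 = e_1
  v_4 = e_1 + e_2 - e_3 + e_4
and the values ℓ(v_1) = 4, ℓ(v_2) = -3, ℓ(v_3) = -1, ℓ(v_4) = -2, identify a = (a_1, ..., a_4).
a = (-1, 4, 2, -3)

Write a = (a_1, ..., a_4) in the standard basis. For each basis vector v_i, ℓ(v_i) = <v_i, a> is a linear equation in the a_j's. Collect the n equations into a matrix system V a = ℓ, where row i of V is v_i (expressed in the standard basis). Since V is invertible (lower-triangular with 1s on the diagonal, up to permutation), solve by back-substitution:
  V =
[[0, 1, 0, 0],
 [1, -1, 1, 0],
 [1, 0, 0, 0],
 [1, 1, -1, 1]]
  V a = (4, -3, -1, -2)
Solving gives a = (-1, 4, 2, -3).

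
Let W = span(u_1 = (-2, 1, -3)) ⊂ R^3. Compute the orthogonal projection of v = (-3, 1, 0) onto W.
proj_W(v) = (-1, 1/2, -3/2)

Set up U = [u_1 | ... | u_1] ∈ R^(3×1). The projector onto W = col(U) is P = U (U^T U)^(-1) U^T.
Compute U^T U =
  [14],
and U^T v = (7).
Solve U^T U · c = U^T v for the coefficients: c = (1/2). The projection is proj_W(v) = U c.
Check: (v - proj_W(v)) · u_1 = 0  (should be 0).
Result: proj_W(v) = (-1, 1/2, -3/2).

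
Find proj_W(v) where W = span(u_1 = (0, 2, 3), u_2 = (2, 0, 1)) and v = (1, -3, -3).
proj_W(v) = (8/7, -18/7, -23/7)

Set up U = [u_1 | ... | u_2] ∈ R^(3×2). The projector onto W = col(U) is P = U (U^T U)^(-1) U^T.
Compute U^T U =
  [13, 3]
  [3, 5],
and U^T v = (-15, -1).
Solve U^T U · c = U^T v for the coefficients: c = (-9/7, 4/7). The projection is proj_W(v) = U c.
Check: (v - proj_W(v)) · u_1 = 0  (should be 0).
Check: (v - proj_W(v)) · u_2 = 0  (should be 0).
Result: proj_W(v) = (8/7, -18/7, -23/7).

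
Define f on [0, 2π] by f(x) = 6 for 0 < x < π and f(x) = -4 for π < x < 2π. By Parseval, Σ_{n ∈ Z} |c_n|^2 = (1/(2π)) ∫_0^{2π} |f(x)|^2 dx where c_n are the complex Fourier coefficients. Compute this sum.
Σ |c_n|^2 = 26

Parseval equates the L^2 energy of f (normalised by 1/(2π)) with the ℓ^2 sum of its Fourier coefficients: (1/(2π)) ∫_0^{2π} |f|^2 = Σ |c_n|^2.
Compute the left side: (1/(2π)) [∫_0^π 6^2 dx + ∫_π^{2π} (-4)^2 dx] = (1/(2π)) · (36π + 16π) = (36 + 16)/2 = 26.
So Σ_{n ∈ Z} |c_n|^2 = 26.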